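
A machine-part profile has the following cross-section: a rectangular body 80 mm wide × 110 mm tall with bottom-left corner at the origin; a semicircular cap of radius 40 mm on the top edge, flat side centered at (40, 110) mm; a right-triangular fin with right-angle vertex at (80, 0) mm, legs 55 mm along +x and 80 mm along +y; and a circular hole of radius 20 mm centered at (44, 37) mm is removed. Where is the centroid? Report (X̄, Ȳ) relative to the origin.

Part | A | x̄ᵢ | ȳᵢ | A·x̄ᵢ | A·ȳᵢ
rectangular body | 8800.00 | 40.00 | 55.00 | 352000.00 | 484000.00
semicircular top | 2513.27 | 40.00 | 126.98 | 100530.96 | 319126.82
triangular fin | 2200.00 | 98.33 | 26.67 | 216333.33 | 58666.67
hole | -1256.64 | 44.00 | 37.00 | -55292.03 | -46495.57
Σ | 12256.64 |  |  | 613572.27 | 815297.92
X̄ = 613572.27 / 12256.64 = 50.06 mm
Ȳ = 815297.92 / 12256.64 = 66.52 mm

X̄ = 50.06 mm, Ȳ = 66.52 mm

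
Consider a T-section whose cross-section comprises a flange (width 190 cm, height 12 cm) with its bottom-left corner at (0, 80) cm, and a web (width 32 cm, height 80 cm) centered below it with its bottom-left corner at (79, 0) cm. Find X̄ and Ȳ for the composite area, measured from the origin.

X̄ = 95.00 cm, Ȳ = 61.67 cm

web: A = 32 × 80 = 2560.00, centroid at (95.00, 40.00).
flange: A = 190 × 12 = 2280.00, centroid at (95.00, 86.00).
ΣA = 4840.00 cm²
ΣAX̄ = (2560.00)(95.00) + (2280.00)(95.00) = 459800.00 cm³
ΣAȲ = (2560.00)(40.00) + (2280.00)(86.00) = 298480.00 cm³
X̄ = 459800.00 / 4840.00 = 95.00 cm
Ȳ = 298480.00 / 4840.00 = 61.67 cm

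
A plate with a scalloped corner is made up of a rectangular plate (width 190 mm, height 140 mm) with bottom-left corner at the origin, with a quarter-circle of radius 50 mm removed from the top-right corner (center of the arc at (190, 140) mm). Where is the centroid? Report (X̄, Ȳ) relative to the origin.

Part | A | x̄ᵢ | ȳᵢ | A·x̄ᵢ | A·ȳᵢ
plate | 26600.00 | 95.00 | 70.00 | 2527000.00 | 1862000.00
removed quarter-circle | -1963.50 | 168.78 | 118.78 | -331397.46 | -233222.69
Σ | 24636.50 |  |  | 2195602.54 | 1628777.31
X̄ = 2195602.54 / 24636.50 = 89.12 mm
Ȳ = 1628777.31 / 24636.50 = 66.11 mm

X̄ = 89.12 mm, Ȳ = 66.11 mm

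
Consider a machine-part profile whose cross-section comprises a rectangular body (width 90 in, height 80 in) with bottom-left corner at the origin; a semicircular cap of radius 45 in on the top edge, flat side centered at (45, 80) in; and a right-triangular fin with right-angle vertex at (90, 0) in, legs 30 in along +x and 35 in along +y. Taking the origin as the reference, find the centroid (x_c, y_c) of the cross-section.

Part | A | x̄ᵢ | ȳᵢ | A·x̄ᵢ | A·ȳᵢ
rectangular body | 7200.00 | 45.00 | 40.00 | 324000.00 | 288000.00
semicircular top | 3180.86 | 45.00 | 99.10 | 143138.82 | 315219.00
triangular fin | 525.00 | 100.00 | 11.67 | 52500.00 | 6125.00
Σ | 10905.86 |  |  | 519638.82 | 609344.00
x_c = 519638.82 / 10905.86 = 47.65 in
y_c = 609344.00 / 10905.86 = 55.87 in

x_c = 47.65 in, y_c = 55.87 in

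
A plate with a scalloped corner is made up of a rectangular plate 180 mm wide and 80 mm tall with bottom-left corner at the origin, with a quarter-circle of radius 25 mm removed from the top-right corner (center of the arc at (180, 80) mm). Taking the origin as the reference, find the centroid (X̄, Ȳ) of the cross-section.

X̄ = 87.20 mm, Ȳ = 38.96 mm

plate: A = 180 × 80 = 14400.00, centroid at (90.00, 40.00).
removed quarter-circle: A = −¼π·25² = -490.87, centroid at (169.39, 69.39).
ΣA = 13909.13 mm², ΣAX̄ = 1212851.04 mm³, ΣAȲ = 541938.43 mm³.
X̄ = 1212851.04/13909.13 = 87.20 mm; Ȳ = 541938.43/13909.13 = 38.96 mm.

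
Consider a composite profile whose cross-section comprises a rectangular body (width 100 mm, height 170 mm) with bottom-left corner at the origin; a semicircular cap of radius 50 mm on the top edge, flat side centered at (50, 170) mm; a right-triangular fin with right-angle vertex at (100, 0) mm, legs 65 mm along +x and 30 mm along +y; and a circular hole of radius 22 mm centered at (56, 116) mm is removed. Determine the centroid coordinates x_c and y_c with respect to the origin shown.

x_c = 52.98 mm, y_c = 99.57 mm

rectangular body: A = 100 × 170 = 17000.00, centroid at (50.00, 85.00).
semicircular top: A = ½π·50² = 3926.99, centroid at (50.00, 191.22).
triangular fin: A = ½·65·30 = 975.00, centroid at (121.67, 10.00).
hole: A = −π·22² = -1520.53, centroid at (56.00, 116.00).
ΣA = 20381.46 mm²
ΣAx_c = (17000.00)(50.00) + (3926.99)(50.00) + (975.00)(121.67) + (-1520.53)(56.00) = 1079824.81 mm³
ΣAy_c = (17000.00)(85.00) + (3926.99)(191.22) + (975.00)(10.00) + (-1520.53)(116.00) = 2029290.19 mm³
x_c = 1079824.81 / 20381.46 = 52.98 mm
y_c = 2029290.19 / 20381.46 = 99.57 mm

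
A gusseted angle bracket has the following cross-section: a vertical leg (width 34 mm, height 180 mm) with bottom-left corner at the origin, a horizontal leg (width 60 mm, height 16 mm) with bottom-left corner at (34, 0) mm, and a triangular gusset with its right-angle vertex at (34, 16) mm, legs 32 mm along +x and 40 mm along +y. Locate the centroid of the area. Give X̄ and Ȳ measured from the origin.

X̄ = 25.14 mm, Ȳ = 74.77 mm

Part | A | x̄ᵢ | ȳᵢ | A·x̄ᵢ | A·ȳᵢ
vertical leg | 6120.00 | 17.00 | 90.00 | 104040.00 | 550800.00
horizontal leg | 960.00 | 64.00 | 8.00 | 61440.00 | 7680.00
gusset | 640.00 | 44.67 | 29.33 | 28586.67 | 18773.33
Σ | 7720.00 |  |  | 194066.67 | 577253.33
X̄ = 194066.67 / 7720.00 = 25.14 mm
Ȳ = 577253.33 / 7720.00 = 74.77 mm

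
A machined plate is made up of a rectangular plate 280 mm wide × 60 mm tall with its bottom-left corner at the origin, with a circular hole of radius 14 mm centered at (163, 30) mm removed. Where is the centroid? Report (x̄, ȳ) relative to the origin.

plate: A = 280 × 60 = 16800.00, centroid at (140.00, 30.00).
hole: A = −π·14² = -615.75, centroid at (163.00, 30.00).
ΣA = 16184.25 mm², ΣAx̄ = 2251632.40 mm³, ΣAȳ = 485527.44 mm³.
x̄ = 2251632.40/16184.25 = 139.12 mm; ȳ = 485527.44/16184.25 = 30.00 mm.

x̄ = 139.12 mm, ȳ = 30.00 mm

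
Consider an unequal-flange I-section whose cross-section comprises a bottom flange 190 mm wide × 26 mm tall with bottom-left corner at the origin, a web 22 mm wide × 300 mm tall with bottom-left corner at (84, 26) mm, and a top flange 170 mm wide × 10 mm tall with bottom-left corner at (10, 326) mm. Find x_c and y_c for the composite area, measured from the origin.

bottom flange: A = 190 × 26 = 4940.00, centroid at (95.00, 13.00).
web: A = 22 × 300 = 6600.00, centroid at (95.00, 176.00).
top flange: A = 170 × 10 = 1700.00, centroid at (95.00, 331.00).
ΣA = 13240.00 mm²
ΣAx_c = (4940.00)(95.00) + (6600.00)(95.00) + (1700.00)(95.00) = 1257800.00 mm³
ΣAy_c = (4940.00)(13.00) + (6600.00)(176.00) + (1700.00)(331.00) = 1788520.00 mm³
x_c = 1257800.00 / 13240.00 = 95.00 mm
y_c = 1788520.00 / 13240.00 = 135.08 mm

x_c = 95.00 mm, y_c = 135.08 mm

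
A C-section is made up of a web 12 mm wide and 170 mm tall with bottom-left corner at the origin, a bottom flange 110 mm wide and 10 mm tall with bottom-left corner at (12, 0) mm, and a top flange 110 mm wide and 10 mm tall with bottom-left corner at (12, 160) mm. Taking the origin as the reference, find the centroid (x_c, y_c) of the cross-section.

x_c = 37.65 mm, y_c = 85.00 mm

Part | A | x̄ᵢ | ȳᵢ | A·x̄ᵢ | A·ȳᵢ
web | 2040.00 | 6.00 | 85.00 | 12240.00 | 173400.00
bottom flange | 1100.00 | 67.00 | 5.00 | 73700.00 | 5500.00
top flange | 1100.00 | 67.00 | 165.00 | 73700.00 | 181500.00
Σ | 4240.00 |  |  | 159640.00 | 360400.00
x_c = 159640.00 / 4240.00 = 37.65 mm
y_c = 360400.00 / 4240.00 = 85.00 mm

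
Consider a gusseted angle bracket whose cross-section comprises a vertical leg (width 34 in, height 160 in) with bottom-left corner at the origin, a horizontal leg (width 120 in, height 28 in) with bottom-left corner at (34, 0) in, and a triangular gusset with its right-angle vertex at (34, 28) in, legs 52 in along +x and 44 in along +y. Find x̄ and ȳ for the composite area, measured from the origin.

x̄ = 46.97 in, ȳ = 53.40 in

Part | A | x̄ᵢ | ȳᵢ | A·x̄ᵢ | A·ȳᵢ
vertical leg | 5440.00 | 17.00 | 80.00 | 92480.00 | 435200.00
horizontal leg | 3360.00 | 94.00 | 14.00 | 315840.00 | 47040.00
gusset | 1144.00 | 51.33 | 42.67 | 58725.33 | 48810.67
Σ | 9944.00 |  |  | 467045.33 | 531050.67
x̄ = 467045.33 / 9944.00 = 46.97 in
ȳ = 531050.67 / 9944.00 = 53.40 in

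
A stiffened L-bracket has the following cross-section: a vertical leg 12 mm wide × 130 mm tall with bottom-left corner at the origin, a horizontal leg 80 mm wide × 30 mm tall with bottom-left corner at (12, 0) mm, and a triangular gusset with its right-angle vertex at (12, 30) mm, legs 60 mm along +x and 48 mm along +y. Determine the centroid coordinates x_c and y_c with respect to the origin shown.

Part | A | x̄ᵢ | ȳᵢ | A·x̄ᵢ | A·ȳᵢ
vertical leg | 1560.00 | 6.00 | 65.00 | 9360.00 | 101400.00
horizontal leg | 2400.00 | 52.00 | 15.00 | 124800.00 | 36000.00
gusset | 1440.00 | 32.00 | 46.00 | 46080.00 | 66240.00
Σ | 5400.00 |  |  | 180240.00 | 203640.00
x_c = 180240.00 / 5400.00 = 33.38 mm
y_c = 203640.00 / 5400.00 = 37.71 mm

x_c = 33.38 mm, y_c = 37.71 mm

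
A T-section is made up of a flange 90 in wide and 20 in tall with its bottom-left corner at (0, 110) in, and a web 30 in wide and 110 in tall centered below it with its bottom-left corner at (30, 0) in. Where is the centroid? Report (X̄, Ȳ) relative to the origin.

Part | A | x̄ᵢ | ȳᵢ | A·x̄ᵢ | A·ȳᵢ
web | 3300.00 | 45.00 | 55.00 | 148500.00 | 181500.00
flange | 1800.00 | 45.00 | 120.00 | 81000.00 | 216000.00
Σ | 5100.00 |  |  | 229500.00 | 397500.00
X̄ = 229500.00 / 5100.00 = 45.00 in
Ȳ = 397500.00 / 5100.00 = 77.94 in

X̄ = 45.00 in, Ȳ = 77.94 in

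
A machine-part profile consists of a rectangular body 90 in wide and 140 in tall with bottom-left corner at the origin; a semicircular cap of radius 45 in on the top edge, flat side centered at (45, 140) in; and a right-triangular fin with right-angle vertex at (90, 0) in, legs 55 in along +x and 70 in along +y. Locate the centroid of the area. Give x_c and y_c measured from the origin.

x_c = 51.89 in, y_c = 80.93 in

rectangular body: A = 90 × 140 = 12600.00, centroid at (45.00, 70.00).
semicircular top: A = ½π·45² = 3180.86, centroid at (45.00, 159.10).
triangular fin: A = ½·55·70 = 1925.00, centroid at (108.33, 23.33).
ΣA = 17705.86 in²
ΣAx_c = (12600.00)(45.00) + (3180.86)(45.00) + (1925.00)(108.33) = 918680.48 in³
ΣAy_c = (12600.00)(70.00) + (3180.86)(159.10) + (1925.00)(23.33) = 1432987.43 in³
x_c = 918680.48 / 17705.86 = 51.89 in
y_c = 1432987.43 / 17705.86 = 80.93 in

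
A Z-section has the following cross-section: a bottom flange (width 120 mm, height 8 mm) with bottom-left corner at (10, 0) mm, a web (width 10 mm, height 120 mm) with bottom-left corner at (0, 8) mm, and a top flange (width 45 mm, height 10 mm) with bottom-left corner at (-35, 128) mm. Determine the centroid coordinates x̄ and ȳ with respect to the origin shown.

x̄ = 25.89 mm, ȳ = 55.67 mm

bottom flange: A = 120 × 8 = 960.00, centroid at (70.00, 4.00).
web: A = 10 × 120 = 1200.00, centroid at (5.00, 68.00).
top flange: A = 45 × 10 = 450.00, centroid at (-12.50, 133.00).
ΣA = 2610.00 mm²
ΣAx̄ = (960.00)(70.00) + (1200.00)(5.00) + (450.00)(-12.50) = 67575.00 mm³
ΣAȳ = (960.00)(4.00) + (1200.00)(68.00) + (450.00)(133.00) = 145290.00 mm³
x̄ = 67575.00 / 2610.00 = 25.89 mm
ȳ = 145290.00 / 2610.00 = 55.67 mm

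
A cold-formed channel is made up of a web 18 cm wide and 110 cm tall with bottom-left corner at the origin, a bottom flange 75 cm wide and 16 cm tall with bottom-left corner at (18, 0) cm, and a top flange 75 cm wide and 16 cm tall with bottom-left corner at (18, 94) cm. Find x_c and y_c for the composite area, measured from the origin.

Part | A | x̄ᵢ | ȳᵢ | A·x̄ᵢ | A·ȳᵢ
web | 1980.00 | 9.00 | 55.00 | 17820.00 | 108900.00
bottom flange | 1200.00 | 55.50 | 8.00 | 66600.00 | 9600.00
top flange | 1200.00 | 55.50 | 102.00 | 66600.00 | 122400.00
Σ | 4380.00 |  |  | 151020.00 | 240900.00
x_c = 151020.00 / 4380.00 = 34.48 cm
y_c = 240900.00 / 4380.00 = 55.00 cm

x_c = 34.48 cm, y_c = 55.00 cm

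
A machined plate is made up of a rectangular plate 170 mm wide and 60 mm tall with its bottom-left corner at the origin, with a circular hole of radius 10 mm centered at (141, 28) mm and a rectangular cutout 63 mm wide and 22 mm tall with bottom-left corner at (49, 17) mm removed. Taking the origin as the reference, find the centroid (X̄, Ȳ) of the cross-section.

X̄ = 83.66 mm, Ȳ = 30.40 mm

plate: A = 170 × 60 = 10200.00, centroid at (85.00, 30.00).
hole 1: A = −π·10² = -314.16, centroid at (141.00, 28.00).
hole 2: A = −(63 × 22) = -1386.00, centroid at (80.50, 28.00).
ΣA = 8499.84 mm², ΣAX̄ = 711130.54 mm³, ΣAȲ = 258395.54 mm³.
X̄ = 711130.54/8499.84 = 83.66 mm; Ȳ = 258395.54/8499.84 = 30.40 mm.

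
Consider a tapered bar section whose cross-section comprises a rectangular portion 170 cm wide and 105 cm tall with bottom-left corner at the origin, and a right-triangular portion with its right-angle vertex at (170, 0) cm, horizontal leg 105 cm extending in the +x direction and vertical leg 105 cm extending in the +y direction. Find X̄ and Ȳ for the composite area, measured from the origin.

rectangular portion: A = 170 × 105 = 17850.00, centroid at (85.00, 52.50).
triangular portion: A = ½·105·105 = 5512.50, centroid at (205.00, 35.00).
ΣA = 23362.50 cm²
ΣAX̄ = (17850.00)(85.00) + (5512.50)(205.00) = 2647312.50 cm³
ΣAȲ = (17850.00)(52.50) + (5512.50)(35.00) = 1130062.50 cm³
X̄ = 2647312.50 / 23362.50 = 113.31 cm
Ȳ = 1130062.50 / 23362.50 = 48.37 cm

X̄ = 113.31 cm, Ȳ = 48.37 cm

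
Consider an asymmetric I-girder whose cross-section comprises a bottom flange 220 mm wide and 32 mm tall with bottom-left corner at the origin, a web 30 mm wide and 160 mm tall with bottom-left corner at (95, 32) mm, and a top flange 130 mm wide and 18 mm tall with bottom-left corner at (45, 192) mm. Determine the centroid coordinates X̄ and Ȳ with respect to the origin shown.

X̄ = 110.00 mm, Ȳ = 79.03 mm

bottom flange: A = 220 × 32 = 7040.00, centroid at (110.00, 16.00).
web: A = 30 × 160 = 4800.00, centroid at (110.00, 112.00).
top flange: A = 130 × 18 = 2340.00, centroid at (110.00, 201.00).
ΣA = 14180.00 mm², ΣAX̄ = 1559800.00 mm³, ΣAȲ = 1120580.00 mm³.
X̄ = 1559800.00/14180.00 = 110.00 mm; Ȳ = 1120580.00/14180.00 = 79.03 mm.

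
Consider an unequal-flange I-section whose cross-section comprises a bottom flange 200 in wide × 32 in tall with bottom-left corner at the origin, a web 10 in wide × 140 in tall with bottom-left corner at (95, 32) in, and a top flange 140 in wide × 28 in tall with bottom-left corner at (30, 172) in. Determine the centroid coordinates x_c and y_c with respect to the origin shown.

x_c = 100.00 in, y_c = 83.13 in

bottom flange: A = 200 × 32 = 6400.00, centroid at (100.00, 16.00).
web: A = 10 × 140 = 1400.00, centroid at (100.00, 102.00).
top flange: A = 140 × 28 = 3920.00, centroid at (100.00, 186.00).
ΣA = 11720.00 in²
ΣAx_c = (6400.00)(100.00) + (1400.00)(100.00) + (3920.00)(100.00) = 1172000.00 in³
ΣAy_c = (6400.00)(16.00) + (1400.00)(102.00) + (3920.00)(186.00) = 974320.00 in³
x_c = 1172000.00 / 11720.00 = 100.00 in
y_c = 974320.00 / 11720.00 = 83.13 in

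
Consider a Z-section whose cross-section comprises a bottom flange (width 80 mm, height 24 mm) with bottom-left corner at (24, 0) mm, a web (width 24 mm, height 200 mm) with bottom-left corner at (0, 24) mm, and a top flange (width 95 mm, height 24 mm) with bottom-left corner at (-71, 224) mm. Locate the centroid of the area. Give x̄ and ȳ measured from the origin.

bottom flange: A = 80 × 24 = 1920.00, centroid at (64.00, 12.00).
web: A = 24 × 200 = 4800.00, centroid at (12.00, 124.00).
top flange: A = 95 × 24 = 2280.00, centroid at (-23.50, 236.00).
ΣA = 9000.00 mm²
ΣAx̄ = (1920.00)(64.00) + (4800.00)(12.00) + (2280.00)(-23.50) = 126900.00 mm³
ΣAȳ = (1920.00)(12.00) + (4800.00)(124.00) + (2280.00)(236.00) = 1156320.00 mm³
x̄ = 126900.00 / 9000.00 = 14.10 mm
ȳ = 1156320.00 / 9000.00 = 128.48 mm

x̄ = 14.10 mm, ȳ = 128.48 mm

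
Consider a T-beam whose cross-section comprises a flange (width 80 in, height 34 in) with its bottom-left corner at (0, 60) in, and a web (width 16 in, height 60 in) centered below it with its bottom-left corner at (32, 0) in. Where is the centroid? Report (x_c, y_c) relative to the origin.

x_c = 40.00 in, y_c = 64.74 in

web: A = 16 × 60 = 960.00, centroid at (40.00, 30.00).
flange: A = 80 × 34 = 2720.00, centroid at (40.00, 77.00).
ΣA = 3680.00 in²
ΣAx_c = (960.00)(40.00) + (2720.00)(40.00) = 147200.00 in³
ΣAy_c = (960.00)(30.00) + (2720.00)(77.00) = 238240.00 in³
x_c = 147200.00 / 3680.00 = 40.00 in
y_c = 238240.00 / 3680.00 = 64.74 in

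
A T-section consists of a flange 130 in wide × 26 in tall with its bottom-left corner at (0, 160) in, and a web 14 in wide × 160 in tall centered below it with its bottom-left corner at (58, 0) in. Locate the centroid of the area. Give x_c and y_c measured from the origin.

x_c = 65.00 in, y_c = 135.93 in

web: A = 14 × 160 = 2240.00, centroid at (65.00, 80.00).
flange: A = 130 × 26 = 3380.00, centroid at (65.00, 173.00).
ΣA = 5620.00 in²
ΣAx_c = (2240.00)(65.00) + (3380.00)(65.00) = 365300.00 in³
ΣAy_c = (2240.00)(80.00) + (3380.00)(173.00) = 763940.00 in³
x_c = 365300.00 / 5620.00 = 65.00 in
y_c = 763940.00 / 5620.00 = 135.93 in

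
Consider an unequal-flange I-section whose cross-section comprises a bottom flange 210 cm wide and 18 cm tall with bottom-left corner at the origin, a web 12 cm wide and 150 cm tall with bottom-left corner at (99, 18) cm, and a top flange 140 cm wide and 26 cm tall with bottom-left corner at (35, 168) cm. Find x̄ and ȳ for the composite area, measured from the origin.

x̄ = 105.00 cm, ȳ = 93.30 cm

bottom flange: A = 210 × 18 = 3780.00, centroid at (105.00, 9.00).
web: A = 12 × 150 = 1800.00, centroid at (105.00, 93.00).
top flange: A = 140 × 26 = 3640.00, centroid at (105.00, 181.00).
ΣA = 9220.00 cm²
ΣAx̄ = (3780.00)(105.00) + (1800.00)(105.00) + (3640.00)(105.00) = 968100.00 cm³
ΣAȳ = (3780.00)(9.00) + (1800.00)(93.00) + (3640.00)(181.00) = 860260.00 cm³
x̄ = 968100.00 / 9220.00 = 105.00 cm
ȳ = 860260.00 / 9220.00 = 93.30 cm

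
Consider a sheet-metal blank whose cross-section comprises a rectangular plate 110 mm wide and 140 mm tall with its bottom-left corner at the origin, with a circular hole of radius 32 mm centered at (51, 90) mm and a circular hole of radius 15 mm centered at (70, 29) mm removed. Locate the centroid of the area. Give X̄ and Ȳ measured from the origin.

plate: A = 110 × 140 = 15400.00, centroid at (55.00, 70.00).
hole 1: A = −π·32² = -3216.99, centroid at (51.00, 90.00).
hole 2: A = −π·15² = -706.86, centroid at (70.00, 29.00).
ΣA = 11476.15 mm², ΣAX̄ = 633453.38 mm³, ΣAȲ = 767971.93 mm³.
X̄ = 633453.38/11476.15 = 55.20 mm; Ȳ = 767971.93/11476.15 = 66.92 mm.

X̄ = 55.20 mm, Ȳ = 66.92 mm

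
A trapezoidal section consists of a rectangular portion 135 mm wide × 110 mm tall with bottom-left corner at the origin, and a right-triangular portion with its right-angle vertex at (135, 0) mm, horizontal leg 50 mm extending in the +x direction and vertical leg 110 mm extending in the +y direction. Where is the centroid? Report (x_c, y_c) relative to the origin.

rectangular portion: A = 135 × 110 = 14850.00, centroid at (67.50, 55.00).
triangular portion: A = ½·50·110 = 2750.00, centroid at (151.67, 36.67).
ΣA = 17600.00 mm², ΣAx_c = 1419458.33 mm³, ΣAy_c = 917583.33 mm³.
x_c = 1419458.33/17600.00 = 80.65 mm; y_c = 917583.33/17600.00 = 52.14 mm.

x_c = 80.65 mm, y_c = 52.14 mm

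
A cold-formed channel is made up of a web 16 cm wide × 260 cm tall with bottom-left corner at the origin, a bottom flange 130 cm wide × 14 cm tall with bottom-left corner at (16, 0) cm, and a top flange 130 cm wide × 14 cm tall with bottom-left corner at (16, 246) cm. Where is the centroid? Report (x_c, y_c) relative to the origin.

web: A = 16 × 260 = 4160.00, centroid at (8.00, 130.00).
bottom flange: A = 130 × 14 = 1820.00, centroid at (81.00, 7.00).
top flange: A = 130 × 14 = 1820.00, centroid at (81.00, 253.00).
ΣA = 7800.00 cm², ΣAx_c = 328120.00 cm³, ΣAy_c = 1014000.00 cm³.
x_c = 328120.00/7800.00 = 42.07 cm; y_c = 1014000.00/7800.00 = 130.00 cm.

x_c = 42.07 cm, y_c = 130.00 cm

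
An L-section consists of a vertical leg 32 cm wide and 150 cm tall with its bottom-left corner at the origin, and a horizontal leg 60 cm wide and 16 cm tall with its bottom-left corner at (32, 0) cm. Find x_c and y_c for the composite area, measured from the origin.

vertical leg: A = 32 × 150 = 4800.00, centroid at (16.00, 75.00).
horizontal leg: A = 60 × 16 = 960.00, centroid at (62.00, 8.00).
ΣA = 5760.00 cm²
ΣAx_c = (4800.00)(16.00) + (960.00)(62.00) = 136320.00 cm³
ΣAy_c = (4800.00)(75.00) + (960.00)(8.00) = 367680.00 cm³
x_c = 136320.00 / 5760.00 = 23.67 cm
y_c = 367680.00 / 5760.00 = 63.83 cm

x_c = 23.67 cm, y_c = 63.83 cm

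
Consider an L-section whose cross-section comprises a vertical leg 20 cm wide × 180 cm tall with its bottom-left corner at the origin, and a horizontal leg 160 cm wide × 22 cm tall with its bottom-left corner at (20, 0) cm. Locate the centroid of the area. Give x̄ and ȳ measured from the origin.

vertical leg: A = 20 × 180 = 3600.00, centroid at (10.00, 90.00).
horizontal leg: A = 160 × 22 = 3520.00, centroid at (100.00, 11.00).
ΣA = 7120.00 cm²
ΣAx̄ = (3600.00)(10.00) + (3520.00)(100.00) = 388000.00 cm³
ΣAȳ = (3600.00)(90.00) + (3520.00)(11.00) = 362720.00 cm³
x̄ = 388000.00 / 7120.00 = 54.49 cm
ȳ = 362720.00 / 7120.00 = 50.94 cm

x̄ = 54.49 cm, ȳ = 50.94 cm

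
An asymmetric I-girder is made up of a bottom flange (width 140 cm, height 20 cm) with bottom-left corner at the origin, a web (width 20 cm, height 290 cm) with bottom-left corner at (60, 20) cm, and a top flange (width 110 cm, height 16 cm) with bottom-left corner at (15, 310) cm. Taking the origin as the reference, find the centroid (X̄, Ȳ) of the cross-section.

bottom flange: A = 140 × 20 = 2800.00, centroid at (70.00, 10.00).
web: A = 20 × 290 = 5800.00, centroid at (70.00, 165.00).
top flange: A = 110 × 16 = 1760.00, centroid at (70.00, 318.00).
ΣA = 10360.00 cm², ΣAX̄ = 725200.00 cm³, ΣAȲ = 1544680.00 cm³.
X̄ = 725200.00/10360.00 = 70.00 cm; Ȳ = 1544680.00/10360.00 = 149.10 cm.

X̄ = 70.00 cm, Ȳ = 149.10 cm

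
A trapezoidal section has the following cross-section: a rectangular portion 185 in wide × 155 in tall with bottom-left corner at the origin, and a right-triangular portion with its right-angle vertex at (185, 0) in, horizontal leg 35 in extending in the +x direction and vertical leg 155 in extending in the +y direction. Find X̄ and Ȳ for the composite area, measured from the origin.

X̄ = 101.50 in, Ȳ = 75.27 in

Part | A | x̄ᵢ | ȳᵢ | A·x̄ᵢ | A·ȳᵢ
rectangular portion | 28675.00 | 92.50 | 77.50 | 2652437.50 | 2222312.50
triangular portion | 2712.50 | 196.67 | 51.67 | 533458.33 | 140145.83
Σ | 31387.50 |  |  | 3185895.83 | 2362458.33
X̄ = 3185895.83 / 31387.50 = 101.50 in
Ȳ = 2362458.33 / 31387.50 = 75.27 in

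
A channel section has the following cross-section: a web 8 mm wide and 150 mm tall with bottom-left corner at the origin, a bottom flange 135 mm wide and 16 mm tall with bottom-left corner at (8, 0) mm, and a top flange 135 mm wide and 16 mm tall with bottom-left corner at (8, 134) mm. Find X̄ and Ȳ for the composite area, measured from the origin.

X̄ = 59.96 mm, Ȳ = 75.00 mm

web: A = 8 × 150 = 1200.00, centroid at (4.00, 75.00).
bottom flange: A = 135 × 16 = 2160.00, centroid at (75.50, 8.00).
top flange: A = 135 × 16 = 2160.00, centroid at (75.50, 142.00).
ΣA = 5520.00 mm²
ΣAX̄ = (1200.00)(4.00) + (2160.00)(75.50) + (2160.00)(75.50) = 330960.00 mm³
ΣAȲ = (1200.00)(75.00) + (2160.00)(8.00) + (2160.00)(142.00) = 414000.00 mm³
X̄ = 330960.00 / 5520.00 = 59.96 mm
Ȳ = 414000.00 / 5520.00 = 75.00 mm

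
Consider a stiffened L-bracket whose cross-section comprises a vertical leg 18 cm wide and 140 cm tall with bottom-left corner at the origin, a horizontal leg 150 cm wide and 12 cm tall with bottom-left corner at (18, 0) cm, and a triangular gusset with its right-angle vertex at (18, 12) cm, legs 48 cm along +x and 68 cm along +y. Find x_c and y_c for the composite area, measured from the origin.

vertical leg: A = 18 × 140 = 2520.00, centroid at (9.00, 70.00).
horizontal leg: A = 150 × 12 = 1800.00, centroid at (93.00, 6.00).
gusset: A = ½·48·68 = 1632.00, centroid at (34.00, 34.67).
ΣA = 5952.00 cm², ΣAx_c = 245568.00 cm³, ΣAy_c = 243776.00 cm³.
x_c = 245568.00/5952.00 = 41.26 cm; y_c = 243776.00/5952.00 = 40.96 cm.

x_c = 41.26 cm, y_c = 40.96 cm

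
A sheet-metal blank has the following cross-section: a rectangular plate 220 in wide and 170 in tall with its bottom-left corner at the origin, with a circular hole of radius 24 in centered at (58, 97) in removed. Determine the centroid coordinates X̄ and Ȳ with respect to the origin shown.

Part | A | x̄ᵢ | ȳᵢ | A·x̄ᵢ | A·ȳᵢ
plate | 37400.00 | 110.00 | 85.00 | 4114000.00 | 3179000.00
hole | -1809.56 | 58.00 | 97.00 | -104954.33 | -175527.06
Σ | 35590.44 |  |  | 4009045.67 | 3003472.94
X̄ = 4009045.67 / 35590.44 = 112.64 in
Ȳ = 3003472.94 / 35590.44 = 84.39 in

X̄ = 112.64 in, Ȳ = 84.39 in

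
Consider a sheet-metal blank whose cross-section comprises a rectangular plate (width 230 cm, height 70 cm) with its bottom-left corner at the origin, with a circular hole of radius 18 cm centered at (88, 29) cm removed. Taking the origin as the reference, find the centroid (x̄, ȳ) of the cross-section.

Part | A | x̄ᵢ | ȳᵢ | A·x̄ᵢ | A·ȳᵢ
plate | 16100.00 | 115.00 | 35.00 | 1851500.00 | 563500.00
hole | -1017.88 | 88.00 | 29.00 | -89573.09 | -29518.40
Σ | 15082.12 |  |  | 1761926.91 | 533981.60
x̄ = 1761926.91 / 15082.12 = 116.82 cm
ȳ = 533981.60 / 15082.12 = 35.40 cm

x̄ = 116.82 cm, ȳ = 35.40 cm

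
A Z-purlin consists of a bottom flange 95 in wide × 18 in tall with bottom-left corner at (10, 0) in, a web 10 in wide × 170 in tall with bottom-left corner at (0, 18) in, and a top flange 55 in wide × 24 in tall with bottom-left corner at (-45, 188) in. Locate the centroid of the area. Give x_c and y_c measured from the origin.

bottom flange: A = 95 × 18 = 1710.00, centroid at (57.50, 9.00).
web: A = 10 × 170 = 1700.00, centroid at (5.00, 103.00).
top flange: A = 55 × 24 = 1320.00, centroid at (-17.50, 200.00).
ΣA = 4730.00 in², ΣAx_c = 83725.00 in³, ΣAy_c = 454490.00 in³.
x_c = 83725.00/4730.00 = 17.70 in; y_c = 454490.00/4730.00 = 96.09 in.

x_c = 17.70 in, y_c = 96.09 in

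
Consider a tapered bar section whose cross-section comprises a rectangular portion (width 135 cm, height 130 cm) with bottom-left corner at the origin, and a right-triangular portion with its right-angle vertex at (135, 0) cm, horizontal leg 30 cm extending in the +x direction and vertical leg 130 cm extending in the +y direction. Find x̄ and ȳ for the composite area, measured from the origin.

rectangular portion: A = 135 × 130 = 17550.00, centroid at (67.50, 65.00).
triangular portion: A = ½·30·130 = 1950.00, centroid at (145.00, 43.33).
ΣA = 19500.00 cm²
ΣAx̄ = (17550.00)(67.50) + (1950.00)(145.00) = 1467375.00 cm³
ΣAȳ = (17550.00)(65.00) + (1950.00)(43.33) = 1225250.00 cm³
x̄ = 1467375.00 / 19500.00 = 75.25 cm
ȳ = 1225250.00 / 19500.00 = 62.83 cm

x̄ = 75.25 cm, ȳ = 62.83 cm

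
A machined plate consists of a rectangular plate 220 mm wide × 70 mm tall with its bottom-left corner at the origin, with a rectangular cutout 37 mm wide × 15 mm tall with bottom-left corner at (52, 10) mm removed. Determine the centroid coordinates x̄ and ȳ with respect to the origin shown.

x̄ = 111.48 mm, ȳ = 35.65 mm

plate: A = 220 × 70 = 15400.00, centroid at (110.00, 35.00).
hole: A = −(37 × 15) = -555.00, centroid at (70.50, 17.50).
ΣA = 14845.00 mm²
ΣAx̄ = (15400.00)(110.00) + (-555.00)(70.50) = 1654872.50 mm³
ΣAȳ = (15400.00)(35.00) + (-555.00)(17.50) = 529287.50 mm³
x̄ = 1654872.50 / 14845.00 = 111.48 mm
ȳ = 529287.50 / 14845.00 = 35.65 mm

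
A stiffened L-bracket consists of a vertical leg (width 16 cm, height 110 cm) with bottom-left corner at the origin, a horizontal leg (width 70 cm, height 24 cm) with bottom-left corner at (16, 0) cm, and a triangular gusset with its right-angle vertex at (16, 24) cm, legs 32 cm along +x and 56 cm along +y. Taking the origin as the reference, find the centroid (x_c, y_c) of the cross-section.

Part | A | x̄ᵢ | ȳᵢ | A·x̄ᵢ | A·ȳᵢ
vertical leg | 1760.00 | 8.00 | 55.00 | 14080.00 | 96800.00
horizontal leg | 1680.00 | 51.00 | 12.00 | 85680.00 | 20160.00
gusset | 896.00 | 26.67 | 42.67 | 23893.33 | 38229.33
Σ | 4336.00 |  |  | 123653.33 | 155189.33
x_c = 123653.33 / 4336.00 = 28.52 cm
y_c = 155189.33 / 4336.00 = 35.79 cm

x_c = 28.52 cm, y_c = 35.79 cm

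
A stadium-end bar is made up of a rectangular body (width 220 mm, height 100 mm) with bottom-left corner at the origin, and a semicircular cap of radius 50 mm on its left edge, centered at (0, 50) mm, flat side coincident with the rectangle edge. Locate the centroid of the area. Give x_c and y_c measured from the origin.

rectangular body: A = 220 × 100 = 22000.00, centroid at (110.00, 50.00).
semicircular end: A = ½π·50² = 3926.99, centroid at (-21.22, 50.00).
ΣA = 25926.99 mm²
ΣAx_c = (22000.00)(110.00) + (3926.99)(-21.22) = 2336666.67 mm³
ΣAy_c = (22000.00)(50.00) + (3926.99)(50.00) = 1296349.54 mm³
x_c = 2336666.67 / 25926.99 = 90.12 mm
y_c = 1296349.54 / 25926.99 = 50.00 mm

x_c = 90.12 mm, y_c = 50.00 mm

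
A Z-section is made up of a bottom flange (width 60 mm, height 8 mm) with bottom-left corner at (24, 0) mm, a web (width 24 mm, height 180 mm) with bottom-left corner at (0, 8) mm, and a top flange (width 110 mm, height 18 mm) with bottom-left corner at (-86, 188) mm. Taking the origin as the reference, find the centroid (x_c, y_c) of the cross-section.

bottom flange: A = 60 × 8 = 480.00, centroid at (54.00, 4.00).
web: A = 24 × 180 = 4320.00, centroid at (12.00, 98.00).
top flange: A = 110 × 18 = 1980.00, centroid at (-31.00, 197.00).
ΣA = 6780.00 mm², ΣAx_c = 16380.00 mm³, ΣAy_c = 815340.00 mm³.
x_c = 16380.00/6780.00 = 2.42 mm; y_c = 815340.00/6780.00 = 120.26 mm.

x_c = 2.42 mm, y_c = 120.26 mm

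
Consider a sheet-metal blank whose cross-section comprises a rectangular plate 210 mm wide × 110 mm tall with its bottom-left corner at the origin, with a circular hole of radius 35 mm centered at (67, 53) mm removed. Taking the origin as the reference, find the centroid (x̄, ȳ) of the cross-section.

x̄ = 112.60 mm, ȳ = 55.40 mm

Part | A | x̄ᵢ | ȳᵢ | A·x̄ᵢ | A·ȳᵢ
plate | 23100.00 | 105.00 | 55.00 | 2425500.00 | 1270500.00
hole | -3848.45 | 67.00 | 53.00 | -257846.22 | -203967.90
Σ | 19251.55 |  |  | 2167653.78 | 1066532.10
x̄ = 2167653.78 / 19251.55 = 112.60 mm
ȳ = 1066532.10 / 19251.55 = 55.40 mm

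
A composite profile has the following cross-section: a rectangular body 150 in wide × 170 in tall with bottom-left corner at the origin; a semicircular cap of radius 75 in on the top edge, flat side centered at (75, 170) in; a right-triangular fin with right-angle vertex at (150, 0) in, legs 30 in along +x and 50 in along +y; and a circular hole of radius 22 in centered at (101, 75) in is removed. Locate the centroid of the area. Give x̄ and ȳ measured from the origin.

x̄ = 75.72 in, ȳ = 114.68 in

rectangular body: A = 150 × 170 = 25500.00, centroid at (75.00, 85.00).
semicircular top: A = ½π·75² = 8835.73, centroid at (75.00, 201.83).
triangular fin: A = ½·30·50 = 750.00, centroid at (160.00, 16.67).
hole: A = −π·22² = -1520.53, centroid at (101.00, 75.00).
ΣA = 33565.20 in², ΣAx̄ = 2541606.09 in³, ΣAȳ = 3849284.17 in³.
x̄ = 2541606.09/33565.20 = 75.72 in; ȳ = 3849284.17/33565.20 = 114.68 in.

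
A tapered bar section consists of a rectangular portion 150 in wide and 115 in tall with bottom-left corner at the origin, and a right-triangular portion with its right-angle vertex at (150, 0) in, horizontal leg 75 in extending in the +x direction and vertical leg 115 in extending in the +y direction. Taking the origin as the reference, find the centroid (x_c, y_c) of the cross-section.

x_c = 95.00 in, y_c = 53.67 in

rectangular portion: A = 150 × 115 = 17250.00, centroid at (75.00, 57.50).
triangular portion: A = ½·75·115 = 4312.50, centroid at (175.00, 38.33).
ΣA = 21562.50 in²
ΣAx_c = (17250.00)(75.00) + (4312.50)(175.00) = 2048437.50 in³
ΣAy_c = (17250.00)(57.50) + (4312.50)(38.33) = 1157187.50 in³
x_c = 2048437.50 / 21562.50 = 95.00 in
y_c = 1157187.50 / 21562.50 = 53.67 in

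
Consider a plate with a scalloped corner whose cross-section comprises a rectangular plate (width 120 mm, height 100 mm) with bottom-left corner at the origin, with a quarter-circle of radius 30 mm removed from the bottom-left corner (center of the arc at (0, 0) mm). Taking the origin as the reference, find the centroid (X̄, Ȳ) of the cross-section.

Part | A | x̄ᵢ | ȳᵢ | A·x̄ᵢ | A·ȳᵢ
plate | 12000.00 | 60.00 | 50.00 | 720000.00 | 600000.00
removed quarter-circle | -706.86 | 12.73 | 12.73 | -9000.00 | -9000.00
Σ | 11293.14 |  |  | 711000.00 | 591000.00
X̄ = 711000.00 / 11293.14 = 62.96 mm
Ȳ = 591000.00 / 11293.14 = 52.33 mm

X̄ = 62.96 mm, Ȳ = 52.33 mm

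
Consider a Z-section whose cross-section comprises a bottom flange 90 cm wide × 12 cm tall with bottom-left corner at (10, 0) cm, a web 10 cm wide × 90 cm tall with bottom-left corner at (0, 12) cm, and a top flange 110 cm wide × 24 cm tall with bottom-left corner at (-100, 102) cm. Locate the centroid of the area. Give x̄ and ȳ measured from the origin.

x̄ = -11.88 cm, ȳ = 77.65 cm

bottom flange: A = 90 × 12 = 1080.00, centroid at (55.00, 6.00).
web: A = 10 × 90 = 900.00, centroid at (5.00, 57.00).
top flange: A = 110 × 24 = 2640.00, centroid at (-45.00, 114.00).
ΣA = 4620.00 cm²
ΣAx̄ = (1080.00)(55.00) + (900.00)(5.00) + (2640.00)(-45.00) = -54900.00 cm³
ΣAȳ = (1080.00)(6.00) + (900.00)(57.00) + (2640.00)(114.00) = 358740.00 cm³
x̄ = -54900.00 / 4620.00 = -11.88 cm
ȳ = 358740.00 / 4620.00 = 77.65 cm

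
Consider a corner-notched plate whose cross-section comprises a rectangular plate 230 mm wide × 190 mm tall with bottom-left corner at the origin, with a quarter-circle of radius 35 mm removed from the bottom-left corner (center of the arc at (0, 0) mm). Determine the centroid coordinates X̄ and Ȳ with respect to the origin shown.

X̄ = 117.25 mm, Ȳ = 96.80 mm

plate: A = 230 × 190 = 43700.00, centroid at (115.00, 95.00).
removed quarter-circle: A = −¼π·35² = -962.11, centroid at (14.85, 14.85).
ΣA = 42737.89 mm²
ΣAX̄ = (43700.00)(115.00) + (-962.11)(14.85) = 5011208.33 mm³
ΣAȲ = (43700.00)(95.00) + (-962.11)(14.85) = 4137208.33 mm³
X̄ = 5011208.33 / 42737.89 = 117.25 mm
Ȳ = 4137208.33 / 42737.89 = 96.80 mm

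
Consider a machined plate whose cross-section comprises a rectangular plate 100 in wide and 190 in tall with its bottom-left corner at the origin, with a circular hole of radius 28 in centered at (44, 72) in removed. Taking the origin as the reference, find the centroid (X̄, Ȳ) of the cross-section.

plate: A = 100 × 190 = 19000.00, centroid at (50.00, 95.00).
hole: A = −π·28² = -2463.01, centroid at (44.00, 72.00).
ΣA = 16536.99 in², ΣAX̄ = 841627.62 in³, ΣAȲ = 1627663.38 in³.
X̄ = 841627.62/16536.99 = 50.89 in; Ȳ = 1627663.38/16536.99 = 98.43 in.

X̄ = 50.89 in, Ȳ = 98.43 in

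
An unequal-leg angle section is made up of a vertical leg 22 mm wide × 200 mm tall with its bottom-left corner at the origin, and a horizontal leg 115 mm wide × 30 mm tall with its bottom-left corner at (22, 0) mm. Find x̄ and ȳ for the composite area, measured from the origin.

Part | A | x̄ᵢ | ȳᵢ | A·x̄ᵢ | A·ȳᵢ
vertical leg | 4400.00 | 11.00 | 100.00 | 48400.00 | 440000.00
horizontal leg | 3450.00 | 79.50 | 15.00 | 274275.00 | 51750.00
Σ | 7850.00 |  |  | 322675.00 | 491750.00
x̄ = 322675.00 / 7850.00 = 41.11 mm
ȳ = 491750.00 / 7850.00 = 62.64 mm

x̄ = 41.11 mm, ȳ = 62.64 mm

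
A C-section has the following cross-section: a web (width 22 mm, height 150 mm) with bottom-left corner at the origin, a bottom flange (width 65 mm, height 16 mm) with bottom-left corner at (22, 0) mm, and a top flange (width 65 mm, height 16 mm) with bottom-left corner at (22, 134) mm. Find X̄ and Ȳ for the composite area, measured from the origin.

X̄ = 27.82 mm, Ȳ = 75.00 mm

web: A = 22 × 150 = 3300.00, centroid at (11.00, 75.00).
bottom flange: A = 65 × 16 = 1040.00, centroid at (54.50, 8.00).
top flange: A = 65 × 16 = 1040.00, centroid at (54.50, 142.00).
ΣA = 5380.00 mm²
ΣAX̄ = (3300.00)(11.00) + (1040.00)(54.50) + (1040.00)(54.50) = 149660.00 mm³
ΣAȲ = (3300.00)(75.00) + (1040.00)(8.00) + (1040.00)(142.00) = 403500.00 mm³
X̄ = 149660.00 / 5380.00 = 27.82 mm
Ȳ = 403500.00 / 5380.00 = 75.00 mm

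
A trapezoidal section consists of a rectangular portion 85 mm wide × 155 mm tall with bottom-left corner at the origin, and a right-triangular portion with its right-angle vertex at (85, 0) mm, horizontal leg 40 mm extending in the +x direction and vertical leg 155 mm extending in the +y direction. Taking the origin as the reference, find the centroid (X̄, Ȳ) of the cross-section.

Part | A | x̄ᵢ | ȳᵢ | A·x̄ᵢ | A·ȳᵢ
rectangular portion | 13175.00 | 42.50 | 77.50 | 559937.50 | 1021062.50
triangular portion | 3100.00 | 98.33 | 51.67 | 304833.33 | 160166.67
Σ | 16275.00 |  |  | 864770.83 | 1181229.17
X̄ = 864770.83 / 16275.00 = 53.13 mm
Ȳ = 1181229.17 / 16275.00 = 72.58 mm

X̄ = 53.13 mm, Ȳ = 72.58 mm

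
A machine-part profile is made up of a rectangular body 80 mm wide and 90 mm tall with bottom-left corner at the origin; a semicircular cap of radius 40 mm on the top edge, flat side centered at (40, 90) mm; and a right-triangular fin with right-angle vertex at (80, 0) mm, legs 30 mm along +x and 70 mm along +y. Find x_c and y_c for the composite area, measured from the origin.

rectangular body: A = 80 × 90 = 7200.00, centroid at (40.00, 45.00).
semicircular top: A = ½π·40² = 2513.27, centroid at (40.00, 106.98).
triangular fin: A = ½·30·70 = 1050.00, centroid at (90.00, 23.33).
ΣA = 10763.27 mm², ΣAx_c = 483030.96 mm³, ΣAy_c = 617361.34 mm³.
x_c = 483030.96/10763.27 = 44.88 mm; y_c = 617361.34/10763.27 = 57.36 mm.

x_c = 44.88 mm, y_c = 57.36 mm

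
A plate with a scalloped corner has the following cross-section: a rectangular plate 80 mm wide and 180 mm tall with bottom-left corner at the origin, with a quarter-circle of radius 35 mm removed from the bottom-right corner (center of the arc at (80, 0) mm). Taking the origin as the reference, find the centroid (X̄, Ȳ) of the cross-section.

X̄ = 38.20 mm, Ȳ = 95.38 mm

Part | A | x̄ᵢ | ȳᵢ | A·x̄ᵢ | A·ȳᵢ
plate | 14400.00 | 40.00 | 90.00 | 576000.00 | 1296000.00
removed quarter-circle | -962.11 | 65.15 | 14.85 | -62677.35 | -14291.67
Σ | 13437.89 |  |  | 513322.65 | 1281708.33
X̄ = 513322.65 / 13437.89 = 38.20 mm
Ȳ = 1281708.33 / 13437.89 = 95.38 mm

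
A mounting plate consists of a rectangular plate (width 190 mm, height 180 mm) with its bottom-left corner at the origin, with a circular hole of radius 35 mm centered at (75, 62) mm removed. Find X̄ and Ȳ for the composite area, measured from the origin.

plate: A = 190 × 180 = 34200.00, centroid at (95.00, 90.00).
hole: A = −π·35² = -3848.45, centroid at (75.00, 62.00).
ΣA = 30351.55 mm²
ΣAX̄ = (34200.00)(95.00) + (-3848.45)(75.00) = 2960366.17 mm³
ΣAȲ = (34200.00)(90.00) + (-3848.45)(62.00) = 2839396.04 mm³
X̄ = 2960366.17 / 30351.55 = 97.54 mm
Ȳ = 2839396.04 / 30351.55 = 93.55 mm

X̄ = 97.54 mm, Ȳ = 93.55 mm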